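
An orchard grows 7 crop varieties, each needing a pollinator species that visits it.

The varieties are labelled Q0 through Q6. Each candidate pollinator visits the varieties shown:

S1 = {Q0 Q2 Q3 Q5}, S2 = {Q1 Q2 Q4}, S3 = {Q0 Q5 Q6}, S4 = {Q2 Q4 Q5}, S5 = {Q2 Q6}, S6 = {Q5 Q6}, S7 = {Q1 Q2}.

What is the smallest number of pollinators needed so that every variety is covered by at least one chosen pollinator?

3

Take {S1, S2, S3}. Their union is {Q0, Q1, Q2, Q3, Q4, Q5, Q6}, which is all 7 varieties.
Only S1 contains Q3, so S1 is forced; the remaining 3 varieties need at least 2 more pollinators (each remaining pollinator adds at most 2) — so at least 3 pollinators are needed, and 3 is optimal.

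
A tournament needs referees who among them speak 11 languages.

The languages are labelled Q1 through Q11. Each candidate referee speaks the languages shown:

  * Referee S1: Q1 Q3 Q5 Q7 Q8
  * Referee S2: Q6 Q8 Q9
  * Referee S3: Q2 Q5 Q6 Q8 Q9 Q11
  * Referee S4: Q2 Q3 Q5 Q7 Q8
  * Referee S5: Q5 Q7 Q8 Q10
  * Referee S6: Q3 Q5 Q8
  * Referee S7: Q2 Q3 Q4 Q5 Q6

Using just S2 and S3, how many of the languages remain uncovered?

5

Union of S2, S3 = {Q2, Q5, Q6, Q8, Q9, Q11}.
Not covered: Q1, Q3, Q4, Q7, Q10 — 5 languages.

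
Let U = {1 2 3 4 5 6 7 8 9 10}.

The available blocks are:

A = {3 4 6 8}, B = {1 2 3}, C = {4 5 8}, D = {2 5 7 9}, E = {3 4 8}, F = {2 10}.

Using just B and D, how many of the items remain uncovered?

Union of B, D = {1, 2, 3, 5, 7, 9}.
Not covered: 4, 6, 8, 10 — 4 items.

4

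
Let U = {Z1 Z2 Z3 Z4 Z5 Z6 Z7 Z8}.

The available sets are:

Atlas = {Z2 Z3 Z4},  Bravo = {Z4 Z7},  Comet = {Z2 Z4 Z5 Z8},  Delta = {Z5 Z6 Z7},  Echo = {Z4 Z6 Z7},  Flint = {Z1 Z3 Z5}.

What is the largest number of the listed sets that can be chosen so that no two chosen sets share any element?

2

Atlas, Delta are pairwise disjoint (Atlas={Z2,Z3,Z4}; Delta={Z5,Z6,Z7}).
Every remaining set overlaps one of these, and no 3 of the listed sets are pairwise disjoint, so 2 is the maximum.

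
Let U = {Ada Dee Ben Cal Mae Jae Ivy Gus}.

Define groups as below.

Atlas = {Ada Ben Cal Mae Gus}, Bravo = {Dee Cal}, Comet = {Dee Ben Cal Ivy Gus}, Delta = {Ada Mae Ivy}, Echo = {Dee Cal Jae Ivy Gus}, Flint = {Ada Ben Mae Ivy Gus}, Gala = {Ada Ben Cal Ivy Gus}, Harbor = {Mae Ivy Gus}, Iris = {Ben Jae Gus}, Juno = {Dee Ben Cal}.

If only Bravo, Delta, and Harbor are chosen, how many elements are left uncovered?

Union of Bravo, Delta, Harbor = {Ada, Dee, Cal, Mae, Ivy, Gus}.
Not covered: Ben, Jae — 2 elements.

2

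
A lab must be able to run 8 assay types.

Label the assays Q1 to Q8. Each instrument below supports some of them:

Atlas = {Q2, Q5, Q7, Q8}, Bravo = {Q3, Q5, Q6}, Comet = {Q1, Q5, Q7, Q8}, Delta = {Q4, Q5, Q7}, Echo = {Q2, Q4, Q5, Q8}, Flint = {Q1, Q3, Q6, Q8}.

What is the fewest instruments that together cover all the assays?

3

Delta and Echo and Flint together: Delta ∪ Echo ∪ Flint = {Q1, Q2, Q3, Q4, Q5, Q6, Q7, Q8} — every assay is covered.
No 2 of the 6 instruments cover everything (all 15 combinations miss at least one assay), so 3 is optimal.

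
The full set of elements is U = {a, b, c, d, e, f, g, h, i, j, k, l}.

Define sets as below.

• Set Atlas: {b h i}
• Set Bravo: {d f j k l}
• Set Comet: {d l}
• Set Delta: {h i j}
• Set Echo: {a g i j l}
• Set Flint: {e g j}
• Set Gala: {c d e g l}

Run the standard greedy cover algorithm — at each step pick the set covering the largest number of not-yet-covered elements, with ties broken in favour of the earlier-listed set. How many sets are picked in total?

4

Greedy: pick Bravo (covers 5 new) → pick Atlas (covers 3 new) → pick Gala (covers 3 new) → pick Echo (covers 1 new). Total picks: 4.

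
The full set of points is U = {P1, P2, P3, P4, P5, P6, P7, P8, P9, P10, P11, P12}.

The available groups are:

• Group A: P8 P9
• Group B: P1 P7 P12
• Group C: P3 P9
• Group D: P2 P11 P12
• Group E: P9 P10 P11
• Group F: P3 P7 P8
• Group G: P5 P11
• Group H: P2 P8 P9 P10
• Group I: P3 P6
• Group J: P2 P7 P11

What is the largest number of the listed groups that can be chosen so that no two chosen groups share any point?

4

A, B, G, I are pairwise disjoint (A={P8,P9}; B={P1,P7,P12}; G={P5,P11}; I={P3,P6}).
Every remaining group overlaps one of these, and no 5 of the listed groups are pairwise disjoint, so 4 is the maximum.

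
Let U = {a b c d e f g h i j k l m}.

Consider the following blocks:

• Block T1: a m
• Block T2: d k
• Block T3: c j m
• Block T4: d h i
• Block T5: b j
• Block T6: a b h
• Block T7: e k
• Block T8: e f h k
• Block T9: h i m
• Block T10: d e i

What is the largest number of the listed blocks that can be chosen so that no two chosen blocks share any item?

T1, T4, T5, T7 are pairwise disjoint (T1={a,m}; T4={d,h,i}; T5={b,j}; T7={e,k}).
Every remaining block overlaps one of these, and no 5 of the listed blocks are pairwise disjoint, so 4 is the maximum.

4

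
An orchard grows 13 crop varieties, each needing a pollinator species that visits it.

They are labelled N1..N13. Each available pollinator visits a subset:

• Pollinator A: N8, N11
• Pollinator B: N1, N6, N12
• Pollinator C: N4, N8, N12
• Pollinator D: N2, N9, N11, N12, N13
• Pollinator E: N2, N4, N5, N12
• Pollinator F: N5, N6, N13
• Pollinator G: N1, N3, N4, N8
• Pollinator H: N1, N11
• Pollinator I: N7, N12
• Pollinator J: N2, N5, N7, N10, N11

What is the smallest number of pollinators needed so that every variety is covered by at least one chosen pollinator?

Take {B, D, G, J}. Their union is {N1, N2, N3, N4, N5, N6, N7, N8, N9, N10, N11, N12, N13}, which is all 13 varieties.
No 3 of the 10 pollinators cover everything (all 120 combinations miss at least one variety), so 4 is optimal.

4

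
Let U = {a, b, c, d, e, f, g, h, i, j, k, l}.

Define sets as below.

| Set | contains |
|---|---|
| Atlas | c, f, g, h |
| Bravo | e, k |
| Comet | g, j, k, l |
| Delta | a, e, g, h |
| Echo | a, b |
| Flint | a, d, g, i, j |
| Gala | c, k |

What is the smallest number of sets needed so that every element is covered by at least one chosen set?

Take {Atlas, Comet, Delta, Echo, Flint}. Their union is {a, b, c, d, e, f, g, h, i, j, k, l}, which is all 12 elements.
No 4 of the 7 sets cover everything (all 35 combinations miss at least one element), so 5 is optimal.

5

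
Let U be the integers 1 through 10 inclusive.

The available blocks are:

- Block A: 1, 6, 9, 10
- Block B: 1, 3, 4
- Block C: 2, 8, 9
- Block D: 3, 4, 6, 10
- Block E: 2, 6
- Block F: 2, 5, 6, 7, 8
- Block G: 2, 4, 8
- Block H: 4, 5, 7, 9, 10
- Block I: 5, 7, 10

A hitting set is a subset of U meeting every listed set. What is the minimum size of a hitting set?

3

Take T = {2, 4, 10}. Each listed block contains at least one of these, so T is a hitting set of size 3.
The blocks B, C, I are pairwise disjoint, so any hitting set needs a separate point for each — at least 3. Hence 3 is optimal.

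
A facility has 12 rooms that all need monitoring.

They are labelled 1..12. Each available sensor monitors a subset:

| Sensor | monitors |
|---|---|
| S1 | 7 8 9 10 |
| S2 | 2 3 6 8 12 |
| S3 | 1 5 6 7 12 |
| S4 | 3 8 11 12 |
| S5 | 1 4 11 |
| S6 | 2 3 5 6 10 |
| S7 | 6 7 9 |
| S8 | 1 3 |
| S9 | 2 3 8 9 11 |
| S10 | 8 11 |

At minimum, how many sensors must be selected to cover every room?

4

Take {S1, S3, S5, S6}. Their union is {1, 2, 3, 4, 5, 6, 7, 8, 9, 10, 11, 12}, which is all 12 rooms.
No 3 of the 10 sensors cover everything (all 120 combinations miss at least one room), so 4 is optimal.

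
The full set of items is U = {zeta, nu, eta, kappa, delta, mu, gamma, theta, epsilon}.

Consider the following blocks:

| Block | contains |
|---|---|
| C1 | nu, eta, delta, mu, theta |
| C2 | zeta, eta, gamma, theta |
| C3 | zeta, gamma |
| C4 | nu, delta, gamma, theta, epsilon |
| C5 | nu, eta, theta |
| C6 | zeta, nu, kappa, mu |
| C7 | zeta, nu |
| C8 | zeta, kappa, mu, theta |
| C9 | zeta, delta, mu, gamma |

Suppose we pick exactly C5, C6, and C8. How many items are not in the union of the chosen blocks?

Union of C5, C6, C8 = {zeta, nu, eta, kappa, mu, theta}.
Not covered: delta, gamma, epsilon — 3 items.

3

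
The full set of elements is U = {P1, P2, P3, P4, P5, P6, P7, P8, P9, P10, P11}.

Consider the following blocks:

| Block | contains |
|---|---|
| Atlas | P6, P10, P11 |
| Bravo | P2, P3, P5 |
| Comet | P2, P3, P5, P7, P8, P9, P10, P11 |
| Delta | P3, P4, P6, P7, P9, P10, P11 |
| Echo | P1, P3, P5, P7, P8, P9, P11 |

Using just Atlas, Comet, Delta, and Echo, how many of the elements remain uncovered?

0

Union of Atlas, Comet, Delta, Echo = {P1, P2, P3, P4, P5, P6, P7, P8, P9, P10, P11} — that's every element, so 0 are uncovered.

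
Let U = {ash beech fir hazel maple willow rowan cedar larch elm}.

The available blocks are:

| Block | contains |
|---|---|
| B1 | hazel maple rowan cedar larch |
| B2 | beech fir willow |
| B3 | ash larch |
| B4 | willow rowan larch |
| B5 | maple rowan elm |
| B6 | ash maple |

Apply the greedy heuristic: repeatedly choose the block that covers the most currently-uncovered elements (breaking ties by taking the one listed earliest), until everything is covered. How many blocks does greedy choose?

4

Greedy: pick B1 (covers 5 new) → pick B2 (covers 3 new) → pick B3 (covers 1 new) → pick B5 (covers 1 new). Total picks: 4.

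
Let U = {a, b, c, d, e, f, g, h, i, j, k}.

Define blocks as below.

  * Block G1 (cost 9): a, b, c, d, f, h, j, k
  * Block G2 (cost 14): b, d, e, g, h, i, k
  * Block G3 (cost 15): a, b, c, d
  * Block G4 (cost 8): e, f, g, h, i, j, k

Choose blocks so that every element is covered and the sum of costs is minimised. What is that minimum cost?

17

G1, G4 together cover every element (G1 ∪ G4 = {a, b, c, d, e, f, g, h, i, j, k}); total cost 9 + 8 = 17.
No covering selection has total cost below 17.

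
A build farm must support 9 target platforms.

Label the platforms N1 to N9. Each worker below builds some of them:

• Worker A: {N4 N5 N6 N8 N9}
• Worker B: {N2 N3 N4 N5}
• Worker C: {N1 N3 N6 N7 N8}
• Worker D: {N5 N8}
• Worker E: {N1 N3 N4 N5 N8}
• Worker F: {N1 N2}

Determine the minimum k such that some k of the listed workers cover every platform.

3

Take {A, B, C}. Their union is {N1, N2, N3, N4, N5, N6, N7, N8, N9}, which is all 9 platforms.
Only C contains N7, so C is forced; the remaining 4 platforms need at least 2 more workers (each remaining worker adds at most 3) — so at least 3 workers are needed, and 3 is optimal.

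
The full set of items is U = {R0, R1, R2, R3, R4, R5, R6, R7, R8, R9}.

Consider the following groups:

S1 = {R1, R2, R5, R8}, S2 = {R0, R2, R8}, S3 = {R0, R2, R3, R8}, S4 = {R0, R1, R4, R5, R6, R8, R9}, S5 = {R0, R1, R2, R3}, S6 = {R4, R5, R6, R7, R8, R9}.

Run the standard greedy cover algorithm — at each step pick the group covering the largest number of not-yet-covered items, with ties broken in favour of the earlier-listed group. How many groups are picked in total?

3

Greedy: pick S4 (covers 7 new) → pick S3 (covers 2 new) → pick S6 (covers 1 new). Total picks: 3.
(The true minimum cover uses only 2 groups, so greedy is not optimal here.)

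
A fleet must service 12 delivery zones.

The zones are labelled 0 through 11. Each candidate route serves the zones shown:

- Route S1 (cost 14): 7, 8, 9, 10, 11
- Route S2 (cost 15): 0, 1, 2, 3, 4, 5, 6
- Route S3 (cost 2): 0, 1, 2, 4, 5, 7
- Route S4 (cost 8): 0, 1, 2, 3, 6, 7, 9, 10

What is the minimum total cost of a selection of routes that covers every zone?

S1, S3, S4 together cover every zone (S1 ∪ S3 ∪ S4 = {0, 1, 2, 3, 4, 5, 6, 7, 8, 9, 10, 11}); total cost 14 + 2 + 8 = 24.
No covering selection has total cost below 24.

24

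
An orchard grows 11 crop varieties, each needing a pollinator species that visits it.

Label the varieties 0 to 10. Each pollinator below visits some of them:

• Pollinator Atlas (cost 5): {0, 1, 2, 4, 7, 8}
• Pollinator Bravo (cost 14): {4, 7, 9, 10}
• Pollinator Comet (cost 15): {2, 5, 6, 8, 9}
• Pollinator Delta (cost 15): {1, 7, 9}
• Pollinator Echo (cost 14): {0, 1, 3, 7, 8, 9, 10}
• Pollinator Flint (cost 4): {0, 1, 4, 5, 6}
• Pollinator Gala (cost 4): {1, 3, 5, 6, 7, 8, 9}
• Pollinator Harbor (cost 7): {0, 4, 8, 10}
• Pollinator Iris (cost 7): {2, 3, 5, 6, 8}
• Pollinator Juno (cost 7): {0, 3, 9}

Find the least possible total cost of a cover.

16

Atlas, Gala, Harbor together cover every variety (Atlas ∪ Gala ∪ Harbor = {0, 1, 2, 3, 4, 5, 6, 7, 8, 9, 10}); total cost 5 + 4 + 7 = 16.
No covering selection has total cost below 16.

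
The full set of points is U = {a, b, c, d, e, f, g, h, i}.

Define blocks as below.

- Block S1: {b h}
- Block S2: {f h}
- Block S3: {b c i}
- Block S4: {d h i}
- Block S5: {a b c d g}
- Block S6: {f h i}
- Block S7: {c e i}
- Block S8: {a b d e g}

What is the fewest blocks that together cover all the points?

S5, S6, and S8 cover everything between them: the union {a, b, c, d, e, f, g, h, i} is all of U.
No 2 of the 8 blocks cover everything (all 28 combinations miss at least one point), so 3 is optimal.

3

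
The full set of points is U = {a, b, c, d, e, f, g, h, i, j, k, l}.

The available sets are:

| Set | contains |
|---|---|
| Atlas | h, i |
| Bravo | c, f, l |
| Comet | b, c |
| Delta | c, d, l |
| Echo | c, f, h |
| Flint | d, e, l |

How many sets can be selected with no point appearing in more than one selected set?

3

Atlas, Comet, Flint are pairwise disjoint (Atlas={h,i}; Comet={b,c}; Flint={d,e,l}).
Every remaining set overlaps one of these, and no 4 of the listed sets are pairwise disjoint, so 3 is the maximum.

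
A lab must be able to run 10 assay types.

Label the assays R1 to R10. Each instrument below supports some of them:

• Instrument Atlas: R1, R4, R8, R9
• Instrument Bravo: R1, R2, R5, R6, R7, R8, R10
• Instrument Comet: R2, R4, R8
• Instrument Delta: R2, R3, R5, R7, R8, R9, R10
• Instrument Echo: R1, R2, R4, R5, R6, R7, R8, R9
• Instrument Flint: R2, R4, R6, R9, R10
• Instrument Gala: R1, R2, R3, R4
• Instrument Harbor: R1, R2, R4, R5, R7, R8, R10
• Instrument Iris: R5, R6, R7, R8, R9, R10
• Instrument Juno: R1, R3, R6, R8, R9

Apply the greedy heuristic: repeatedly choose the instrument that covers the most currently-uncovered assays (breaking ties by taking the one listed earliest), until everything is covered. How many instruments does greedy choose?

2

Greedy: pick Echo (covers 8 new) → pick Delta (covers 2 new). Total picks: 2.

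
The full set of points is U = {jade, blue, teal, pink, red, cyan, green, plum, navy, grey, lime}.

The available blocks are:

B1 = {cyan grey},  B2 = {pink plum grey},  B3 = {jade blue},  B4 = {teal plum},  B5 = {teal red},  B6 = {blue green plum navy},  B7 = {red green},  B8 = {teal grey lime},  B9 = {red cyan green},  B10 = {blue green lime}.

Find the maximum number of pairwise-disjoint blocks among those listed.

4

B1, B3, B4, B7 are pairwise disjoint (B1={cyan,grey}; B3={jade,blue}; B4={teal,plum}; B7={red,green}).
Every remaining block overlaps one of these, and no 5 of the listed blocks are pairwise disjoint, so 4 is the maximum.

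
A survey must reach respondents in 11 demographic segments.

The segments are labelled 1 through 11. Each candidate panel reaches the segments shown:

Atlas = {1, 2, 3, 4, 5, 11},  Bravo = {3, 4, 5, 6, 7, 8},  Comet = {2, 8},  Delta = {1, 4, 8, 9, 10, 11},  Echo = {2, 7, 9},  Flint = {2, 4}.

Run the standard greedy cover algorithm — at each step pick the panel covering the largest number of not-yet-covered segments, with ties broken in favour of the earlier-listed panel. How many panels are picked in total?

Greedy: pick Atlas (covers 6 new) → pick Bravo (covers 3 new) → pick Delta (covers 2 new). Total picks: 3.

3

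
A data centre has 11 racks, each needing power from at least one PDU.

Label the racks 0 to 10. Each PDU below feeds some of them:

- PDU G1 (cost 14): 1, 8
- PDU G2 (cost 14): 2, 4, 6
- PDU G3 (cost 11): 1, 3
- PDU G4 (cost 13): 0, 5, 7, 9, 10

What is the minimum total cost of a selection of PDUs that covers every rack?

52

G1, G2, G3, G4 together cover every rack (G1 ∪ G2 ∪ G3 ∪ G4 = {0, 1, 2, 3, 4, 5, 6, 7, 8, 9, 10}); total cost 14 + 14 + 11 + 13 = 52.
No covering selection has total cost below 52.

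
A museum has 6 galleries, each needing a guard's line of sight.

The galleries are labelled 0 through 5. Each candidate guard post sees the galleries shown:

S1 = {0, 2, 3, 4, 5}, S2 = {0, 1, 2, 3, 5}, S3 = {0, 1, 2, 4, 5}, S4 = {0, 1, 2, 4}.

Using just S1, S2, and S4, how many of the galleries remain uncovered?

0

Union of S1, S2, S4 = {0, 1, 2, 3, 4, 5} — that's every gallery, so 0 are uncovered.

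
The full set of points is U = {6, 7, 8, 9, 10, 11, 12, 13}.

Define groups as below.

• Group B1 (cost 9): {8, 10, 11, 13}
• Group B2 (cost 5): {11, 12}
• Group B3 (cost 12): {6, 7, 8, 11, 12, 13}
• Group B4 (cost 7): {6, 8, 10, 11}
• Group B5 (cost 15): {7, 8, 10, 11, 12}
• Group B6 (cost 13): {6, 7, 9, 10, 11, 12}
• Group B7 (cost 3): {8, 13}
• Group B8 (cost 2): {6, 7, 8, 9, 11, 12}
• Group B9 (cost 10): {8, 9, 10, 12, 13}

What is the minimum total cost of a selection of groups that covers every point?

11

B1, B8 together cover every point (B1 ∪ B8 = {6, 7, 8, 9, 10, 11, 12, 13}); total cost 9 + 2 = 11.
The greedy pick B8, B7, B4 costs 12; no covering selection beats 11.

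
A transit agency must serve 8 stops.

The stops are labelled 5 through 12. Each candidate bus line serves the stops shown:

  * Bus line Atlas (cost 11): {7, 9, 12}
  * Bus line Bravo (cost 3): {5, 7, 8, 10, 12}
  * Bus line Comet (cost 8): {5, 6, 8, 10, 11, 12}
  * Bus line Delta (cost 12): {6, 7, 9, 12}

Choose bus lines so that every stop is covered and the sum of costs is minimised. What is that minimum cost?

19

Atlas, Comet together cover every stop (Atlas ∪ Comet = {5, 6, 7, 8, 9, 10, 11, 12}); total cost 11 + 8 = 19.
The greedy pick Bravo, Comet, Atlas costs 22; no covering selection beats 19.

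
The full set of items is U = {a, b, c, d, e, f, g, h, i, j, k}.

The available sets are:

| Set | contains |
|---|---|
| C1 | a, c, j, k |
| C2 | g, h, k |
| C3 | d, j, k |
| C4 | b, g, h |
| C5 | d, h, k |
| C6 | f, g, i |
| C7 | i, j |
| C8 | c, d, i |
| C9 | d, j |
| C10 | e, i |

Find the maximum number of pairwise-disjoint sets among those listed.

3

C3, C4, C10 are pairwise disjoint (C3={d,j,k}; C4={b,g,h}; C10={e,i}).
Every remaining set overlaps one of these, and no 4 of the listed sets are pairwise disjoint, so 3 is the maximum.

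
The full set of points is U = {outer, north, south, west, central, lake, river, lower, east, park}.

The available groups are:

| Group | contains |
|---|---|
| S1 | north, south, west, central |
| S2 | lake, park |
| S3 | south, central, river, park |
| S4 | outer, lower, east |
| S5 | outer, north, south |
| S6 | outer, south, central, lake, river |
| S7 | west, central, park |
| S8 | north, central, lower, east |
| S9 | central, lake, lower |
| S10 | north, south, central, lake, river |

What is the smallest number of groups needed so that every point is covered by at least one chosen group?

3

S6 and S7 and S8 together: S6 ∪ S7 ∪ S8 = {outer, north, south, west, central, lake, river, lower, east, park} — every point is covered.
No 2 of the 10 groups cover everything (all 45 combinations miss at least one point), so 3 is optimal.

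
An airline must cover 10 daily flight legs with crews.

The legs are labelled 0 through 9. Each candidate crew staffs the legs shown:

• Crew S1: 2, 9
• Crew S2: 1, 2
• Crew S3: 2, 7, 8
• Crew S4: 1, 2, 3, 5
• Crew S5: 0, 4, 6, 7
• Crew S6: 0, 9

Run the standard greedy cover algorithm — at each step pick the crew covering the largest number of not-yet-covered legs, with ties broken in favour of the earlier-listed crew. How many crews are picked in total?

Greedy: pick S4 (covers 4 new) → pick S5 (covers 4 new) → pick S1 (covers 1 new) → pick S3 (covers 1 new). Total picks: 4.

4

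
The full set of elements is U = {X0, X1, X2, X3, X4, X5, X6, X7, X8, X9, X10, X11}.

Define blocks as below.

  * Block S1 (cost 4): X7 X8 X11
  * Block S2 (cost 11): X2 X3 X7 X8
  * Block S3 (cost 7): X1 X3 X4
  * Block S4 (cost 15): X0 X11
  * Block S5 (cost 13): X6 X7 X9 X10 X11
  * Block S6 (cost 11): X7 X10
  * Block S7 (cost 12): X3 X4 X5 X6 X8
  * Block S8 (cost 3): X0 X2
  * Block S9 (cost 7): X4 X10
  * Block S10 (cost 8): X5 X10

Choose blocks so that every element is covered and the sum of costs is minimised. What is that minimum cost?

S3, S5, S7, S8 together cover every element (S3 ∪ S5 ∪ S7 ∪ S8 = {X0, X1, X2, X3, X4, X5, X6, X7, X8, X9, X10, X11}); total cost 7 + 13 + 12 + 3 = 35.
No covering selection has total cost below 35.

35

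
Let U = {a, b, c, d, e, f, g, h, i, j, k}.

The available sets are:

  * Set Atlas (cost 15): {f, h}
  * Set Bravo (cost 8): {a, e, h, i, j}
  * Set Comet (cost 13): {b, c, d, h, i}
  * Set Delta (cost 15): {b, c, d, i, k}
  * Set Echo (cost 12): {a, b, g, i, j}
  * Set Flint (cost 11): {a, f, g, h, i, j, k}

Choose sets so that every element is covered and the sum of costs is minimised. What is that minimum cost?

32

Bravo, Comet, Flint together cover every element (Bravo ∪ Comet ∪ Flint = {a, b, c, d, e, f, g, h, i, j, k}); total cost 8 + 13 + 11 = 32.
No covering selection has total cost below 32.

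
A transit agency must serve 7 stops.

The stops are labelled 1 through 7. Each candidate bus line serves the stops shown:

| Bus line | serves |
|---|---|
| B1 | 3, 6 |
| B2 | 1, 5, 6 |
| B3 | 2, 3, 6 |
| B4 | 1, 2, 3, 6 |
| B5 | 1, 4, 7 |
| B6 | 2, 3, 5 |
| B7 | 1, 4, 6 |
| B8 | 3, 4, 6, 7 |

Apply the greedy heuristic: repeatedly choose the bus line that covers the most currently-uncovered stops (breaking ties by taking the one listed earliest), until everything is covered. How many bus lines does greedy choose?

3

Greedy: pick B4 (covers 4 new) → pick B5 (covers 2 new) → pick B2 (covers 1 new). Total picks: 3.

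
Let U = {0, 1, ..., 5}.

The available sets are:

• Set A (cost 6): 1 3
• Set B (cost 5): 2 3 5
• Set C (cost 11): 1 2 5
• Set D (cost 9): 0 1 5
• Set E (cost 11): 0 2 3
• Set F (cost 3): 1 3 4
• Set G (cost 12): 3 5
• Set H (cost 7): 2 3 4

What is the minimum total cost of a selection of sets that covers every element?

D, H together cover every element (D ∪ H = {0, 1, 2, 3, 4, 5}); total cost 9 + 7 = 16.
The greedy pick F, B, D costs 17; no covering selection beats 16.

16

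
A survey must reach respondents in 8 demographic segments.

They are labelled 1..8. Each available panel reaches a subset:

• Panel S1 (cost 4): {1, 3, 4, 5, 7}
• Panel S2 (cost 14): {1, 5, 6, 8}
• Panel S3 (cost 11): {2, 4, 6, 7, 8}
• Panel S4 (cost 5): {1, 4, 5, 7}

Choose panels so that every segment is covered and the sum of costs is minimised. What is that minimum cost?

S1, S3 together cover every segment (S1 ∪ S3 = {1, 2, 3, 4, 5, 6, 7, 8}); total cost 4 + 11 = 15.
No covering selection has total cost below 15.

15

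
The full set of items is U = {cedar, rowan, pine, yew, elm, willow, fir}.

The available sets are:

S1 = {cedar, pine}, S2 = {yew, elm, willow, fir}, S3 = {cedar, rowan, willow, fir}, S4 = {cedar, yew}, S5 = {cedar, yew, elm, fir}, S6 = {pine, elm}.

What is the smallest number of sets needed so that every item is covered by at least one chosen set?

3

S3, S4, and S6 cover everything between them: the union {cedar, rowan, pine, yew, elm, willow, fir} is all of U.
Only S3 contains rowan, so S3 is forced; the remaining 3 items need at least 2 more sets (each remaining set adds at most 2) — so at least 3 sets are needed, and 3 is optimal.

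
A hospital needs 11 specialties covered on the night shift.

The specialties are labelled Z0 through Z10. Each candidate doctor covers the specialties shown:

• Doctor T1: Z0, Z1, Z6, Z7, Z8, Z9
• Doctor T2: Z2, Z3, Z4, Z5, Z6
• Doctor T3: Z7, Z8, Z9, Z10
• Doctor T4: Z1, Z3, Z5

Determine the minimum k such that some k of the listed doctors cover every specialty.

T1 and T2 and T3 together: T1 ∪ T2 ∪ T3 = {Z0, Z1, Z2, Z3, Z4, Z5, Z6, Z7, Z8, Z9, Z10} — every specialty is covered.
Only T1 contains Z0, so T1 is forced; the remaining 5 specialties need at least 2 more doctors (each remaining doctor adds at most 4) — so at least 3 doctors are needed, and 3 is optimal.

3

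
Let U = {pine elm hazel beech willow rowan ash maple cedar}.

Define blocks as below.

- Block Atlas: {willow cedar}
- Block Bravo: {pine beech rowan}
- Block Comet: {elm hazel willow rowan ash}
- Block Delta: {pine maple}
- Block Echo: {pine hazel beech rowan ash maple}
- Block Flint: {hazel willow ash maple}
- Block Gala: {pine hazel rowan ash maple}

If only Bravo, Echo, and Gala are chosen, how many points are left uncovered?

3

Union of Bravo, Echo, Gala = {pine, hazel, beech, rowan, ash, maple}.
Not covered: elm, willow, cedar — 3 points.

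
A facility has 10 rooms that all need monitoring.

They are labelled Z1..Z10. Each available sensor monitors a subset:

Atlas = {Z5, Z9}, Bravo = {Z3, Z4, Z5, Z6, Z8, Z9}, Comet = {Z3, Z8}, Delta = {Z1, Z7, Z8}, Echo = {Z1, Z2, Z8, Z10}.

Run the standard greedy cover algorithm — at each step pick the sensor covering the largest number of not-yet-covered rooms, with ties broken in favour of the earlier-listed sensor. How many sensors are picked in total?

3

Greedy: pick Bravo (covers 6 new) → pick Echo (covers 3 new) → pick Delta (covers 1 new). Total picks: 3.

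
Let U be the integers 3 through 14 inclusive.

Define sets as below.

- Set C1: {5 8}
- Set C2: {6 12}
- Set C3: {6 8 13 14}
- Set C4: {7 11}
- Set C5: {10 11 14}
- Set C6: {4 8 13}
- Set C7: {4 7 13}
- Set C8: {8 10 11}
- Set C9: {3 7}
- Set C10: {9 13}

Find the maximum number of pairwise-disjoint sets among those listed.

5

C1, C2, C5, C9, C10 are pairwise disjoint (C1={5,8}; C2={6,12}; C5={10,11,14}; C9={3,7}; C10={9,13}).
Every remaining set overlaps one of these, and no 6 of the listed sets are pairwise disjoint, so 5 is the maximum.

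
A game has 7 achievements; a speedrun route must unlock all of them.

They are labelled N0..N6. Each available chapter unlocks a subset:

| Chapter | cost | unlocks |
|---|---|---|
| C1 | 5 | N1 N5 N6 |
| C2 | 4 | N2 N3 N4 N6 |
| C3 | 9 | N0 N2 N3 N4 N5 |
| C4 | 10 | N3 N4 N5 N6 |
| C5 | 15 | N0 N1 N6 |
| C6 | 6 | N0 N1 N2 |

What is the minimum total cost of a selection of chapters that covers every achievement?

C1, C3 together cover every achievement (C1 ∪ C3 = {N0, N1, N2, N3, N4, N5, N6}); total cost 5 + 9 = 14.
The greedy pick C2, C1, C6 costs 15; no covering selection beats 14.

14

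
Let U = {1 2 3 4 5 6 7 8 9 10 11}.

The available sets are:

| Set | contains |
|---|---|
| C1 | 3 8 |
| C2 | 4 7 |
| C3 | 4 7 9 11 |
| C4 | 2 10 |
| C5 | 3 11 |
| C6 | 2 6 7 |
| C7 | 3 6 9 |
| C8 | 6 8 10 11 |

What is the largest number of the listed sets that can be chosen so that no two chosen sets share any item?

3

C2, C4, C5 are pairwise disjoint (C2={4,7}; C4={2,10}; C5={3,11}).
Every remaining set overlaps one of these, and no 4 of the listed sets are pairwise disjoint, so 3 is the maximum.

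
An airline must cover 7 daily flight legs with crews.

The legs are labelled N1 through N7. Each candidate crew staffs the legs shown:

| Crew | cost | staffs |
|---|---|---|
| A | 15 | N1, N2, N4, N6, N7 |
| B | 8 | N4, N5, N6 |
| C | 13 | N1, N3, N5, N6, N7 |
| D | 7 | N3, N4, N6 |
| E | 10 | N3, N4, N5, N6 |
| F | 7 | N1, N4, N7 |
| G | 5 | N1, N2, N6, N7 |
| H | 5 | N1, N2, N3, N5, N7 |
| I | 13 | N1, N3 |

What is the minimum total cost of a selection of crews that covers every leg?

12

D, H together cover every leg (D ∪ H = {N1, N2, N3, N4, N5, N6, N7}); total cost 7 + 5 = 12.
No covering selection has total cost below 12.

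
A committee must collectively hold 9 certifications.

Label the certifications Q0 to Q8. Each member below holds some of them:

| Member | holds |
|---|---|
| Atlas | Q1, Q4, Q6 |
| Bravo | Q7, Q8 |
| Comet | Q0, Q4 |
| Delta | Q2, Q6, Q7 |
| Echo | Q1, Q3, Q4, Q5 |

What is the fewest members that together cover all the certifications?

Take {Bravo, Comet, Delta, Echo}. Their union is {Q0, Q1, Q2, Q3, Q4, Q5, Q6, Q7, Q8}, which is all 9 certifications.
Only Comet contains Q0, so Comet is forced; the remaining 7 certifications need at least 3 more members (each remaining member adds at most 3) — so at least 4 members are needed, and 4 is optimal.

4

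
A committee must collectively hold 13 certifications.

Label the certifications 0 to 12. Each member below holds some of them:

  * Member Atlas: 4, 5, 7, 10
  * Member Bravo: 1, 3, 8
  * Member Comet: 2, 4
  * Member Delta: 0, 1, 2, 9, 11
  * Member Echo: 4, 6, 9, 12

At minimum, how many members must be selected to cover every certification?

4

Take {Atlas, Bravo, Delta, Echo}. Their union is {0, 1, 2, 3, 4, 5, 6, 7, 8, 9, 10, 11, 12}, which is all 13 certifications.
Only Bravo contains 3, so Bravo is forced; the remaining 10 certifications need at least 3 more members (each remaining member adds at most 4) — so at least 4 members are needed, and 4 is optimal.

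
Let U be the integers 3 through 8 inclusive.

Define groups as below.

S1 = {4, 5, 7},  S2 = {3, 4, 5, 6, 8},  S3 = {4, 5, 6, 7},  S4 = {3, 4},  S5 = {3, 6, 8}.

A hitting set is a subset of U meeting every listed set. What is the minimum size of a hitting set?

2

The 2 points {4, 6} hit every group.
The groups S1, S5 are pairwise disjoint, so any hitting set needs a separate point for each — at least 2. Hence 2 is optimal.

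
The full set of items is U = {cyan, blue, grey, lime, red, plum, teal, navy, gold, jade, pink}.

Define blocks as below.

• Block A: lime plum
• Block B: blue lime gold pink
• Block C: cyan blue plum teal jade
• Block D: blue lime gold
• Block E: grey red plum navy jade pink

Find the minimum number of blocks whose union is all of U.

B and C and E together: B ∪ C ∪ E = {cyan, blue, grey, lime, red, plum, teal, navy, gold, jade, pink} — every item is covered.
Only C contains cyan, so C is forced; the remaining 6 items need at least 2 more blocks (each remaining block adds at most 4) — so at least 3 blocks are needed, and 3 is optimal.

3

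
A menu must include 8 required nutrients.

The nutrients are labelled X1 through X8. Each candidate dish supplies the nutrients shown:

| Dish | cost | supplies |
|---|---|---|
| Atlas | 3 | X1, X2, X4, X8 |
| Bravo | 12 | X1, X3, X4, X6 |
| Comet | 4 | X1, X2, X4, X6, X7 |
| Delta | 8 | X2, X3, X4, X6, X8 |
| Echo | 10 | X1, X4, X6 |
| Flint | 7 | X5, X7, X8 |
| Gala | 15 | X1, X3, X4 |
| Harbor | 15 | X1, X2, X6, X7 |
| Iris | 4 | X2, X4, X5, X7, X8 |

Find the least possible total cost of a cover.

15

Atlas, Delta, Iris together cover every nutrient (Atlas ∪ Delta ∪ Iris = {X1, X2, X3, X4, X5, X6, X7, X8}); total cost 3 + 8 + 4 = 15.
The greedy pick Atlas, Comet, Iris, Delta costs 19; no covering selection beats 15.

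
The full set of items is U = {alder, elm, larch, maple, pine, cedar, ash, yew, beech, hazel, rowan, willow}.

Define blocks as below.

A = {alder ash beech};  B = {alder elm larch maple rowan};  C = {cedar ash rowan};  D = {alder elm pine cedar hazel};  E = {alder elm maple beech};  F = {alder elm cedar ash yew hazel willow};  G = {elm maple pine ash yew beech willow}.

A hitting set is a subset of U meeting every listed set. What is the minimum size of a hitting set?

2

Take H = {alder, ash}. Each listed block contains at least one of these, so H is a hitting set of size 2.
The blocks C, E are pairwise disjoint, so any hitting set needs a separate item for each — at least 2. Hence 2 is optimal.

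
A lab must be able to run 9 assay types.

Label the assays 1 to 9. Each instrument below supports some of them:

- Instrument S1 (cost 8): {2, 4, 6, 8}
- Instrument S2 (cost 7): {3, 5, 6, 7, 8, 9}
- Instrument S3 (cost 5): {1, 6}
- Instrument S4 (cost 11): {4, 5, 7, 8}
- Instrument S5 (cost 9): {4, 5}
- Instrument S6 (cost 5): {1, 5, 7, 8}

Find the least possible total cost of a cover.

20

S1, S2, S6 together cover every assay (S1 ∪ S2 ∪ S6 = {1, 2, 3, 4, 5, 6, 7, 8, 9}); total cost 8 + 7 + 5 = 20.
No covering selection has total cost below 20.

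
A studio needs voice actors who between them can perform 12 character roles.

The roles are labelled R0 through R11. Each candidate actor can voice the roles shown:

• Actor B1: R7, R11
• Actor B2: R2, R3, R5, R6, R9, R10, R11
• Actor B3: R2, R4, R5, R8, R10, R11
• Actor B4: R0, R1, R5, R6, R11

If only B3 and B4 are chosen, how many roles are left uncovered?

3

Union of B3, B4 = {R0, R1, R2, R4, R5, R6, R8, R10, R11}.
Not covered: R3, R7, R9 — 3 roles.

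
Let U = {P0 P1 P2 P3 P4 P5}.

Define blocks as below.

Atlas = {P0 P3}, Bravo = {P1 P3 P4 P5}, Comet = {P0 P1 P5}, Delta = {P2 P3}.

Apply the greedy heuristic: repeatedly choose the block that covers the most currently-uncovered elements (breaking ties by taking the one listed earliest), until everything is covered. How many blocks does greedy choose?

3

Greedy: pick Bravo (covers 4 new) → pick Atlas (covers 1 new) → pick Delta (covers 1 new). Total picks: 3.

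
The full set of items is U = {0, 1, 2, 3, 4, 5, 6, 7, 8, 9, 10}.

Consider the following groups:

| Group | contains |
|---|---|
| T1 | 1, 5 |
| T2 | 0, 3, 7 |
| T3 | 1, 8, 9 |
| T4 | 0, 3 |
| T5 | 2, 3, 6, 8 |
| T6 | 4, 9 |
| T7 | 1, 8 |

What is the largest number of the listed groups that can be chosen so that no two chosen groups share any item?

T4, T6, T7 are pairwise disjoint (T4={0,3}; T6={4,9}; T7={1,8}).
Every remaining group overlaps one of these, and no 4 of the listed groups are pairwise disjoint, so 3 is the maximum.

3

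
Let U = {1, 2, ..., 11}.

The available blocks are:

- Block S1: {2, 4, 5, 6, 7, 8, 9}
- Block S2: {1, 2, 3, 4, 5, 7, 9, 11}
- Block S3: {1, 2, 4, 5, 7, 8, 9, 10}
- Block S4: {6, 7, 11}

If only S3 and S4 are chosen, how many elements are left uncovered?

1

Union of S3, S4 = {1, 2, 4, 5, 6, 7, 8, 9, 10, 11}.
Not covered: 3 — 1 element.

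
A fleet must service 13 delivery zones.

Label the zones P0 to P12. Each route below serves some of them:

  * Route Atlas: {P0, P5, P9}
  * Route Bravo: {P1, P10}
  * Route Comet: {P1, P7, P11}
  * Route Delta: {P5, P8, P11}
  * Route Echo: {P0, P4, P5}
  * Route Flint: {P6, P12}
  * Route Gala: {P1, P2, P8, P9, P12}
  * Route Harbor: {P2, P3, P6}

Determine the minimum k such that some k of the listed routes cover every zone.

Bravo and Comet and Echo and Gala and Harbor together: Bravo ∪ Comet ∪ Echo ∪ Gala ∪ Harbor = {P0, P1, P2, P3, P4, P5, P6, P7, P8, P9, P10, P11, P12} — every zone is covered.
No 4 of the 8 routes cover everything (all 70 combinations miss at least one zone), so 5 is optimal.

5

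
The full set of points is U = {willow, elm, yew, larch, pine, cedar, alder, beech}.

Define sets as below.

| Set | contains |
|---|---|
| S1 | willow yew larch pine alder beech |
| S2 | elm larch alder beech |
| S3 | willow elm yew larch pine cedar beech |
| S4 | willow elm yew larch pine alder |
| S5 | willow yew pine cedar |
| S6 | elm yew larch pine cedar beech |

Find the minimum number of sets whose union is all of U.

S2 and S5 cover everything between them: the union {willow, elm, yew, larch, pine, cedar, alder, beech} is all of U.
No single set has all 8 points (the largest, S3, has 7), so 2 is optimal.

2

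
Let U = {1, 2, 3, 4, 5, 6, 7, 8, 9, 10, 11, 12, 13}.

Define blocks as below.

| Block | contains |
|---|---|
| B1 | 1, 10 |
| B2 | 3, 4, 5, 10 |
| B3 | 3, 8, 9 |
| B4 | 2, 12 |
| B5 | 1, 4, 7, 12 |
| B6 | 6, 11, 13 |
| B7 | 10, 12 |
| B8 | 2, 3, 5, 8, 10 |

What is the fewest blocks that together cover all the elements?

4

B3 and B5 and B6 and B8 together: B3 ∪ B5 ∪ B6 ∪ B8 = {1, 2, 3, 4, 5, 6, 7, 8, 9, 10, 11, 12, 13} — every element is covered.
Only B3 contains 9, so B3 is forced; the remaining 10 elements need at least 3 more blocks (each remaining block adds at most 4) — so at least 4 blocks are needed, and 4 is optimal.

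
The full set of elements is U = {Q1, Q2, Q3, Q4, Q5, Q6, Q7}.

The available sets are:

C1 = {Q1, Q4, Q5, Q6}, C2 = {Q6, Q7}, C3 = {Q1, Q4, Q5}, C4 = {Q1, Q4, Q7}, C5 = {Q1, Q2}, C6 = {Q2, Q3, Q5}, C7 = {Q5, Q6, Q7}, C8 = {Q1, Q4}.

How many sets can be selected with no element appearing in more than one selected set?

3

C2, C6, C8 are pairwise disjoint (C2={Q6,Q7}; C6={Q2,Q3,Q5}; C8={Q1,Q4}).
Every remaining set overlaps one of these, and no 4 of the listed sets are pairwise disjoint, so 3 is the maximum.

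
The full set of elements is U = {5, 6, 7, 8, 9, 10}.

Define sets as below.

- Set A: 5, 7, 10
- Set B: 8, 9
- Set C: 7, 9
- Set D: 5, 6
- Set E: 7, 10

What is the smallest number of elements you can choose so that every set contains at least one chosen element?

H = {6, 7, 8} meets every set (each contains at least one member of H), and |H| = 3.
The sets B, D, E are pairwise disjoint, so any hitting set needs a separate element for each — at least 3. Hence 3 is optimal.

3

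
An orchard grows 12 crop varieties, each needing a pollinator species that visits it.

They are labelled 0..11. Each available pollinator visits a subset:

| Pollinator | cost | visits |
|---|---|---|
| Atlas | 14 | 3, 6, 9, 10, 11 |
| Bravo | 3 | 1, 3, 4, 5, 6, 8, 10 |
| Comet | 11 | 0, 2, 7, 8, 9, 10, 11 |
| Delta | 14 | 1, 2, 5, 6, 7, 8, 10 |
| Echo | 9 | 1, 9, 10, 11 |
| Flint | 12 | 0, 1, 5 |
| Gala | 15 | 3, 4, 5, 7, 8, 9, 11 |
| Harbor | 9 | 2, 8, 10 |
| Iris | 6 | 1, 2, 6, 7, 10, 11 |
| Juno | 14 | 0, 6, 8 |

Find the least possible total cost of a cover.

14

Bravo, Comet together cover every variety (Bravo ∪ Comet = {0, 1, 2, 3, 4, 5, 6, 7, 8, 9, 10, 11}); total cost 3 + 11 = 14.
The greedy pick Bravo, Iris, Comet costs 20; no covering selection beats 14.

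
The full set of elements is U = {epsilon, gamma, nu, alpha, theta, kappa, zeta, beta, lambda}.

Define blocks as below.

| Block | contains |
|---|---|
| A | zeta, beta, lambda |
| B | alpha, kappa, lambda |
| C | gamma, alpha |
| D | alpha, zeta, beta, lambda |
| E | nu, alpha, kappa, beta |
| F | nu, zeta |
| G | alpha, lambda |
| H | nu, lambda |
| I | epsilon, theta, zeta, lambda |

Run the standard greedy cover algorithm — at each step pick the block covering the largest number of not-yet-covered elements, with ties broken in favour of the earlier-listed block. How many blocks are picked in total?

4

Greedy: pick D (covers 4 new) → pick E (covers 2 new) → pick I (covers 2 new) → pick C (covers 1 new). Total picks: 4.
(The true minimum cover uses only 3 blocks, so greedy is not optimal here.)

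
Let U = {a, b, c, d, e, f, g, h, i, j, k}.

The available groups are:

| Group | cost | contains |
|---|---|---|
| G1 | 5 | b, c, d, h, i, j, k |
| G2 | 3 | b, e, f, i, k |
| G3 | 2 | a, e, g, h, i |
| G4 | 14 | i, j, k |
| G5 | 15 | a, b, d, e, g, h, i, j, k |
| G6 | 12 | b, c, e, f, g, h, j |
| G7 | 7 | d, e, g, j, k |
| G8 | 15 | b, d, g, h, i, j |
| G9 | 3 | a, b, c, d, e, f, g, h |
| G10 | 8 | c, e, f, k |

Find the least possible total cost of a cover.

8

G1, G9 together cover every item (G1 ∪ G9 = {a, b, c, d, e, f, g, h, i, j, k}); total cost 5 + 3 = 8.
The greedy pick G9, G2, G1 costs 11; no covering selection beats 8.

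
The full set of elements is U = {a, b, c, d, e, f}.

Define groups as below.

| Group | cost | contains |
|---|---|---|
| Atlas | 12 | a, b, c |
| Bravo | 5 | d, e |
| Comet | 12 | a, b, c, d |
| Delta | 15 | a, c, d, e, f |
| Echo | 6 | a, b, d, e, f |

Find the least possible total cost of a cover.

18

Atlas, Echo together cover every element (Atlas ∪ Echo = {a, b, c, d, e, f}); total cost 12 + 6 = 18.
No covering selection has total cost below 18.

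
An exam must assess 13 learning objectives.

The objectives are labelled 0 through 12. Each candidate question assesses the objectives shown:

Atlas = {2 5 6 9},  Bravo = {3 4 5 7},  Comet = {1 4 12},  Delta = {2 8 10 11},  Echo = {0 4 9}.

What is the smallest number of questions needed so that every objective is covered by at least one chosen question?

Atlas and Bravo and Comet and Delta and Echo together: Atlas ∪ Bravo ∪ Comet ∪ Delta ∪ Echo = {0, 1, 2, 3, 4, 5, 6, 7, 8, 9, 10, 11, 12} — every objective is covered.
No 4 of the 5 questions cover everything (all 5 combinations miss at least one objective), so 5 is optimal.

5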